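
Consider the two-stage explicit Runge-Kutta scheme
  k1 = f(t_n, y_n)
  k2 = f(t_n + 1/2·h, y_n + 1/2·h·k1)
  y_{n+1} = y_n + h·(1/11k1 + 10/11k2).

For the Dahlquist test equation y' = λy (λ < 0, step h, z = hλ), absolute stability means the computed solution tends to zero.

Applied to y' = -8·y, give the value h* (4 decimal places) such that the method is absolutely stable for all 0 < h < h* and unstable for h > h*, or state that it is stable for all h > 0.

With y'=λy (z=hλ):
  k1=λy_n ⇒ h·k1=z·y_n;  k2=λ(1+1/2z)y_n ⇒ h·k2=z(1+1/2z)y_n
  y_{n+1}/y_n = 1 + 1/11z + 10/11z(1+1/2z) = 1 + z + 5/11z²
  so R(z) = 1 + z + 5/11z².

Boundary: |R(x)|=1, x<0.
x=-1.71: |R|=0.6191
R=1: x+5/11x²=0 ⇒ x=−11/5=-2.2000; min R=1−1/(4·5/11)=0.4500>−1
Confirm numerically:
  x=-1.182: |R|=0.45306 <1
  x=-1.121: |R|=0.45020 <1
  x=-1.098: |R|=0.45000 <1
  x=-2.375: |R|=1.18892 >1
  x=-2.268: |R|=1.07010 >1
  x=-2.247: |R|=1.04800 >1
Interval (-2.2000, 0).

(-2.2000,0); λ=-8 ⇒ h* = (11/5)/8 = 0.2750.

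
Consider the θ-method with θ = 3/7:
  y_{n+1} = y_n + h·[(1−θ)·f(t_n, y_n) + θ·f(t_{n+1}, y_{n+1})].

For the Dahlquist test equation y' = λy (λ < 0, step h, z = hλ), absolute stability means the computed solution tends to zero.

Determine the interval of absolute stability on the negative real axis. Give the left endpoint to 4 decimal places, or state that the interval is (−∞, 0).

With y'=λy (z=hλ):
  y_{n+1} = y_n + z·[4/7·y_n + 3/7·y_{n+1}] ⇒ (1 − 3/7z)y_{n+1} = (1 + 4/7z)y_n
  ⇒ R(z) = (1 + 4/7z)/(1 − 3/7z).

Need |R(x)|<1, x<0.
x=-1.08: |R|=0.2617
R=−1: 1+4/7x = −1+3/7x ⇒ -1/7x=2 ⇒ x=2/(-1/7)=-14.0000
Confirm numerically:
  x=-10.634: |R|=0.91347 <1
  x=-10.581: |R|=0.91175 <1
  x=-10.236: |R|=0.90018 <1
  x=-14.291: |R|=1.00583 >1
  x=-14.088: |R|=1.00179 >1
Interval (-14.0000, 0).

z∈(-14.0000,0).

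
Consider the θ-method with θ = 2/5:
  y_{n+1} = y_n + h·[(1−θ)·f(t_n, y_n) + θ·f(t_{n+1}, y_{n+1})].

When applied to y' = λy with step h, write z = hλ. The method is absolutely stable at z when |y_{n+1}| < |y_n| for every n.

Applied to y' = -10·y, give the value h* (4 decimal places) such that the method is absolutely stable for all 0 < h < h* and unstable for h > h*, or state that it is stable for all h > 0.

Set f=λy, z=hλ:
  y_{n+1} = y_n + z·[3/5·y_n + 2/5·y_{n+1}] ⇒ (1 − 2/5z)y_{n+1} = (1 + 3/5z)y_n
  ⇒ R(z) = (1 + 3/5z)/(1 − 2/5z).

Solve |R(x)|<1 on ℝ⁻.
x=-0.52: |R|=0.5695
R=−1: 1+3/5x = −1+2/5x ⇒ -1/5x=2 ⇒ x=2/(-1/5)=-10.0000
Confirm numerically:
  x=-9.679: |R|=0.98682 <1
  x=-7.893: |R|=0.89863 <1
  x=-7.401: |R|=0.86875 <1
  x=-10.324: |R|=1.01263 >1
  x=-10.085: |R|=1.00338 >1
  x=-10.060: |R|=1.00239 >1
Stable set (-10.0000, 0).

(-10.0000,0); λ=-10 ⇒ h* = (10)/10 = 1.0000.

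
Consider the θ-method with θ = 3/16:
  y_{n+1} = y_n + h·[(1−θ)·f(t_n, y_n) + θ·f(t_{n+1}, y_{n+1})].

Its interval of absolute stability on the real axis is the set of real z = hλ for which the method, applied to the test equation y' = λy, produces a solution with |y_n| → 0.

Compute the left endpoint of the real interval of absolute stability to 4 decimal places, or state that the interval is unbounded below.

On y'=λy, z=hλ:
  y_{n+1} = y_n + z·[13/16·y_n + 3/16·y_{n+1}] ⇒ (1 − 3/16z)y_{n+1} = (1 + 13/16z)y_n
  R(z) = (1 + 13/16z)/(1 − 3/16z).

Need |R(x)|<1, x<0.
x=-1.64: |R|=0.2543
R=−1: 1+13/16x = −1+3/16x ⇒ -5/8x=2 ⇒ x=2/(-5/8)=-3.2000
Confirm numerically:
  x=-2.825: |R|=0.84678 <1
  x=-2.772: |R|=0.82398 <1
  x=-1.786: |R|=0.33795 <1
  x=-1.413: |R|=0.11705 <1
  x=-3.642: |R|=1.16415 >1
  x=-3.585: |R|=1.14390 >1
  x=-3.341: |R|=1.05418 >1
Stable set (-3.2000, 0).

z* = -3.2000.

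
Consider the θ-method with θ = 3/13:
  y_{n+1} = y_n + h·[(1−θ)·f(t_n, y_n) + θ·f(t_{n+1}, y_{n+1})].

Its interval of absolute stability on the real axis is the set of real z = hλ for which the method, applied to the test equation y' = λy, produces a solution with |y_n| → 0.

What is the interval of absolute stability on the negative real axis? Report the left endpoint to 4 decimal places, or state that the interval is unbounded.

Set f=λy, z=hλ:
  y_{n+1} = y_n + z·[10/13·y_n + 3/13·y_{n+1}] ⇒ (1 − 3/13z)y_{n+1} = (1 + 10/13z)y_n
  Hence R(z) = (1 + 10/13z)/(1 − 3/13z).

Solve |R(x)|<1 on ℝ⁻.
x=-1.47: |R|=0.0976
R=−1: 1+10/13x = −1+3/13x ⇒ -7/13x=2 ⇒ x=2/(-7/13)=-3.7143
Confirm numerically:
  x=-3.180: |R|=0.83407 <1
  x=-2.156: |R|=0.43970 <1
  x=-1.854: |R|=0.29846 <1
  x=-4.240: |R|=1.14308 >1
  x=-4.116: |R|=1.11094 >1
  x=-4.068: |R|=1.09824 >1
Stable set (-3.7143, 0).

z∈(-3.7143,0).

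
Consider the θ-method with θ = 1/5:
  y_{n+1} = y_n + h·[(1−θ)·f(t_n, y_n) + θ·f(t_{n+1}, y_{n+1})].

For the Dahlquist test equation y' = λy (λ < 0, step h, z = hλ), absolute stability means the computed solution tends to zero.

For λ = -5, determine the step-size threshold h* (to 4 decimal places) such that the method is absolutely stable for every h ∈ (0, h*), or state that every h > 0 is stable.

On y'=λy, z=hλ:
  y_{n+1} = y_n + z·[4/5·y_n + 1/5·y_{n+1}] ⇒ (1 − 1/5z)y_{n+1} = (1 + 4/5z)y_n
  so R(z) = (1 + 4/5z)/(1 − 1/5z).

Solve |R(x)|<1 on ℝ⁻.
x=-0.74: |R|=0.3554
R=−1: 1+4/5x = −1+1/5x ⇒ -3/5x=2 ⇒ x=2/(-3/5)=-3.3333
Confirm numerically:
  x=-3.171: |R|=0.94040 <1
  x=-2.907: |R|=0.83824 <1
  x=-2.416: |R|=0.62891 <1
  x=-1.513: |R|=0.16152 <1
  x=-3.831: |R|=1.16906 >1
  x=-3.708: |R|=1.12908 >1
  x=-3.467: |R|=1.04736 >1
So |R|<1 on (-3.3333, 0).

(-3.3333,0); λ=-5 ⇒ h* = (10/3)/5 = 0.6667.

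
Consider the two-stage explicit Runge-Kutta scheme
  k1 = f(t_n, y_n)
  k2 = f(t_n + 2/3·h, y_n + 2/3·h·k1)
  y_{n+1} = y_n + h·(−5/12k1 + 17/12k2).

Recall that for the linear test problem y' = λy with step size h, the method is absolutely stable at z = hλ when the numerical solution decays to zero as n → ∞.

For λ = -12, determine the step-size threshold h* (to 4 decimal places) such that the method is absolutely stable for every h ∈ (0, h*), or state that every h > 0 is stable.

(-1.0588,0); λ=-12 ⇒ h* = (18/17)/12 = 0.0882.

On y'=λy, z=hλ:
  k1=λy_n ⇒ h·k1=z·y_n;  k2=λ(1+2/3z)y_n ⇒ h·k2=z(1+2/3z)y_n
  y_{n+1}/y_n = 1 − 5/12z + 17/12z(1+2/3z) = 1 + z + 17/18z²
  ⇒ R(z) = 1 + z + 17/18z².

Solve |R(x)|<1 on ℝ⁻.
x=-1.65: |R|=1.9212
R=1: x+17/18x²=0 ⇒ x=−18/17=-1.0588; min R=1−1/(4·17/18)=0.7353>−1
Confirm numerically:
  x=-0.883: |R|=0.85337 <1
  x=-0.817: |R|=0.81341 <1
  x=-0.648: |R|=0.74858 <1
  x=-1.335: |R|=1.34821 >1
  x=-1.333: |R|=1.34517 >1
So |R|<1 on (-1.0588, 0).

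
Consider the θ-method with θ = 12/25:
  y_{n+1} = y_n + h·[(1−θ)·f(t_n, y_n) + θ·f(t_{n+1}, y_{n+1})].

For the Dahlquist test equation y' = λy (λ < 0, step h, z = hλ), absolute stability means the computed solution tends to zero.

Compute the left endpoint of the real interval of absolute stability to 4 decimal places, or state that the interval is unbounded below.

left endpoint -50.0000.

Test eqn y'=λy, z=hλ:
  y_{n+1} = y_n + z·[13/25·y_n + 12/25·y_{n+1}] ⇒ (1 − 12/25z)y_{n+1} = (1 + 13/25z)y_n
  R(z) = (1 + 13/25z)/(1 − 12/25z).

Boundary: |R(x)|=1, x<0.
x=-0.44: |R|=0.6367
R=−1: 1+13/25x = −1+12/25x ⇒ -1/25x=2 ⇒ x=2/(-1/25)=-50.0000
Confirm numerically:
  x=-43.937: |R|=0.98902 <1
  x=-40.325: |R|=0.98099 <1
  x=-34.685: |R|=0.96529 <1
  x=-34.305: |R|=0.96406 <1
  x=-50.499: |R|=1.00079 >1
  x=-50.389: |R|=1.00062 >1
  x=-50.359: |R|=1.00057 >1
Stable set (-50.0000, 0).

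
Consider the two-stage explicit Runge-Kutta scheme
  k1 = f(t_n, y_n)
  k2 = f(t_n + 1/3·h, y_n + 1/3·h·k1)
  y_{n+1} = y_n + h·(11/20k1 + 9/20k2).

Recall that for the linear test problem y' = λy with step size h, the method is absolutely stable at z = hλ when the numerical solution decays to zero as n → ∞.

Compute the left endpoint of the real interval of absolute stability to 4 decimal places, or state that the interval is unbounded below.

z* = -6.6667.

Set f=λy, z=hλ:
  k1=λy_n ⇒ h·k1=z·y_n;  k2=λ(1+1/3z)y_n ⇒ h·k2=z(1+1/3z)y_n
  y_{n+1}/y_n = 1 + 11/20z + 9/20z(1+1/3z) = 1 + z + 3/20z²
  Hence R(z) = 1 + z + 3/20z².

Boundary: |R(x)|=1, x<0.
x=-0.89: |R|=0.2288
R=1: x+3/20x²=0 ⇒ x=−20/3=-6.6667; min R=1−1/(4·3/20)=-0.6667>−1
Confirm numerically:
  x=-5.601: |R|=0.10468 <1
  x=-5.078: |R|=0.21009 <1
  x=-2.773: |R|=0.61957 <1
  x=-7.113: |R|=1.47622 >1
  x=-6.918: |R|=1.26081 >1
  x=-6.813: |R|=1.14955 >1
Interval (-6.6667, 0).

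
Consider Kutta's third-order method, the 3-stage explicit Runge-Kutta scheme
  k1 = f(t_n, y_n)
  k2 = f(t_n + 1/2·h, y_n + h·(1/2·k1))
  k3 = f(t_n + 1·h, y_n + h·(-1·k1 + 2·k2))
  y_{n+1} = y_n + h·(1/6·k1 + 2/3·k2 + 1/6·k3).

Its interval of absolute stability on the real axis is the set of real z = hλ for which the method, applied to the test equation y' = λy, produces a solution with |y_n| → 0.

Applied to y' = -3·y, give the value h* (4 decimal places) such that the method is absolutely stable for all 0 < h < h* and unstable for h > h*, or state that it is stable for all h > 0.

(-2.5127,0); λ=-3 ⇒ h* = 0.8376.

On y'=λy, z=hλ:
  order 3, 3-stage ⇒ R(z)=1+z+z^2/2+z^3/6
  (e.g. R(-0.84)=0.41402, |R|=0.41402)

Need |R(x)|<1, x<0.
x=-0.84: |R|=0.4140
|R(-2.5)|=0.9792 |R(-2.21)|=0.5669 |R(-0.75)|=0.4609
Bisect:
  x_lo=-3.2402 |R|=2.6605  x_hi=-0.1836 |R|=0.8322
  mid=-1.71189 |R|=0.08274 →hi
  mid=-2.47604 |R|=0.94067 →hi
  mid=-2.85812 |R|=1.66496 →lo
  mid=-2.66708 |R|=1.27239 →lo
  mid=-2.57156 |R|=1.09936 →lo
  mid=-2.52380 |R|=1.01828 →lo
  mid=-2.49992 |R|=0.97904 →hi
  ...
  [-2.51280,-2.51261] ⇒ x*=-2.5127
Stable set (-2.5127, 0).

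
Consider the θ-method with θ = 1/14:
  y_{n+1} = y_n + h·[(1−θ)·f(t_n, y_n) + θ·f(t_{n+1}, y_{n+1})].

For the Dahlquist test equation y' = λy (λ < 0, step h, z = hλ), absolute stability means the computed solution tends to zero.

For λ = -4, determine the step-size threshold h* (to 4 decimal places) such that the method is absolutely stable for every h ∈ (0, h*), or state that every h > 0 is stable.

(-2.3333,0); λ=-4 ⇒ h* = (7/3)/4 = 0.5833.

Set f=λy, z=hλ:
  y_{n+1} = y_n + z·[13/14·y_n + 1/14·y_{n+1}] ⇒ (1 − 1/14z)y_{n+1} = (1 + 13/14z)y_n
  R(z) = (1 + 13/14z)/(1 − 1/14z).

Find x<0 with |R(x)|<1.
x=-1.54: |R|=0.3874
R=−1: 1+13/14x = −1+1/14x ⇒ -6/7x=2 ⇒ x=2/(-6/7)=-2.3333
Confirm numerically:
  x=-1.776: |R|=0.57606 <1
  x=-1.774: |R|=0.57449 <1
  x=-1.025: |R|=0.04493 <1
  x=-2.860: |R|=1.37485 >1
  x=-2.639: |R|=1.22045 >1
  x=-2.484: |R|=1.10968 >1
Stable set (-2.3333, 0).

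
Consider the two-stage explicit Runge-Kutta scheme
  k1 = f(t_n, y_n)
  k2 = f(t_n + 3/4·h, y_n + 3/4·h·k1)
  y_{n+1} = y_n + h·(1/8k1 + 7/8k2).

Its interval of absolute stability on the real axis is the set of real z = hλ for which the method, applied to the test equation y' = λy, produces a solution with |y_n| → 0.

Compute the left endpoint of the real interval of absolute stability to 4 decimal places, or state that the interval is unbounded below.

Set f=λy, z=hλ:
  k1=λy_n ⇒ h·k1=z·y_n;  k2=λ(1+3/4z)y_n ⇒ h·k2=z(1+3/4z)y_n
  y_{n+1}/y_n = 1 + 1/8z + 7/8z(1+3/4z) = 1 + z + 21/32z²
  R(z) = 1 + z + 21/32z².

Need |R(x)|<1, x<0.
x=-1.64: |R|=1.1250
R=1: x+21/32x²=0 ⇒ x=−32/21=-1.5238; min R=1−1/(4·21/32)=0.6190>−1
Confirm numerically:
  x=-1.486: |R|=0.96313 <1
  x=-1.189: |R|=0.73875 <1
  x=-0.820: |R|=0.62126 <1
  x=-2.104: |R|=1.80110 >1
  x=-1.716: |R|=1.21643 >1
Interval (-1.5238, 0).

z* = -1.5238.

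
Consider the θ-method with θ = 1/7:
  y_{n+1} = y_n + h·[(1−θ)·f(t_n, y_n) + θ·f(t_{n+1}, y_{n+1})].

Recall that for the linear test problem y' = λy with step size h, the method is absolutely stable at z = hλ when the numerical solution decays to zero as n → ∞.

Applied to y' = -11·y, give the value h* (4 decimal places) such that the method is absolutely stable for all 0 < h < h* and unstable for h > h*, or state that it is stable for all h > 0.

(-2.8000,0); λ=-11 ⇒ h* = (14/5)/11 = 0.2545.

Test eqn y'=λy, z=hλ:
  y_{n+1} = y_n + z·[6/7·y_n + 1/7·y_{n+1}] ⇒ (1 − 1/7z)y_{n+1} = (1 + 6/7z)y_n
  ⇒ R(z) = (1 + 6/7z)/(1 − 1/7z).

Find x<0 with |R(x)|<1.
x=-1.15: |R|=0.0123
R=−1: 1+6/7x = −1+1/7x ⇒ -5/7x=2 ⇒ x=2/(-5/7)=-2.8000
Confirm numerically:
  x=-2.324: |R|=0.74474 <1
  x=-1.889: |R|=0.48757 <1
  x=-1.770: |R|=0.41277 <1
  x=-3.111: |R|=1.15379 >1
  x=-3.011: |R|=1.10538 >1
Interval (-2.8000, 0).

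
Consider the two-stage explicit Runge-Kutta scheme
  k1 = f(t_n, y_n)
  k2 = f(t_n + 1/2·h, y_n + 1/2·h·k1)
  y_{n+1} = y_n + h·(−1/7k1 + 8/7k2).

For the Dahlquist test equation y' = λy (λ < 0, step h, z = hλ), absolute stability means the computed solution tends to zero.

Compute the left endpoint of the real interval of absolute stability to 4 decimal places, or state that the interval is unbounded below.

Test eqn y'=λy, z=hλ:
  k1=λy_n ⇒ h·k1=z·y_n;  k2=λ(1+1/2z)y_n ⇒ h·k2=z(1+1/2z)y_n
  y_{n+1}/y_n = 1 − 1/7z + 8/7z(1+1/2z) = 1 + z + 4/7z²
  so R(z) = 1 + z + 4/7z².

Boundary: |R(x)|=1, x<0.
x=-0.55: |R|=0.6229
R=1: x+4/7x²=0 ⇒ x=−7/4=-1.7500; min R=1−1/(4·4/7)=0.5625>−1
Confirm numerically:
  x=-1.375: |R|=0.70536 <1
  x=-1.169: |R|=0.61189 <1
  x=-0.911: |R|=0.56324 <1
  x=-1.884: |R|=1.14426 >1
  x=-1.823: |R|=1.07605 >1
Stable set (-1.7500, 0).

z* = -1.7500.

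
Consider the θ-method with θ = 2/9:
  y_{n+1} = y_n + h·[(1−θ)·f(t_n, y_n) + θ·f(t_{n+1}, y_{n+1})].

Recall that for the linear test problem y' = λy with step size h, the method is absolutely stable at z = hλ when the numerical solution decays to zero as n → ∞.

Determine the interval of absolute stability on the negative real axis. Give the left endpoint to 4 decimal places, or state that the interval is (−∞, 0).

z∈(-3.6000,0).

Test eqn y'=λy, z=hλ:
  y_{n+1} = y_n + z·[7/9·y_n + 2/9·y_{n+1}] ⇒ (1 − 2/9z)y_{n+1} = (1 + 7/9z)y_n
  Hence R(z) = (1 + 7/9z)/(1 − 2/9z).

Boundary: |R(x)|=1, x<0.
x=-1.29: |R|=0.0026
R=−1: 1+7/9x = −1+2/9x ⇒ -5/9x=2 ⇒ x=2/(-5/9)=-3.6000
Confirm numerically:
  x=-3.244: |R|=0.88507 <1
  x=-3.032: |R|=0.81147 <1
  x=-2.933: |R|=0.77566 <1
  x=-4.145: |R|=1.15761 >1
  x=-4.056: |R|=1.13324 >1
  x=-4.014: |R|=1.12156 >1
Stable set (-3.6000, 0).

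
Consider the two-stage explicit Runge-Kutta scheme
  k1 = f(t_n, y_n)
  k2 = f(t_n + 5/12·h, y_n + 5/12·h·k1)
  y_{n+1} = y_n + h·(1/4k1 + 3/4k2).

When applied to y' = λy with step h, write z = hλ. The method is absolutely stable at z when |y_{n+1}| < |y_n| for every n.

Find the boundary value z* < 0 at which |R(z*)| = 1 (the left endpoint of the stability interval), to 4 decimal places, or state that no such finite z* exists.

z* = -3.2000.

Test eqn y'=λy, z=hλ:
  k1=λy_n ⇒ h·k1=z·y_n;  k2=λ(1+5/12z)y_n ⇒ h·k2=z(1+5/12z)y_n
  y_{n+1}/y_n = 1 + 1/4z + 3/4z(1+5/12z) = 1 + z + 5/16z²
  so R(z) = 1 + z + 5/16z².

Find x<0 with |R(x)|<1.
x=-0.64: |R|=0.4880
R=1: x+5/16x²=0 ⇒ x=−16/5=-3.2000; min R=1−1/(4·5/16)=0.2000>−1
Confirm numerically:
  x=-1.816: |R|=0.21458 <1
  x=-1.705: |R|=0.20345 <1
  x=-1.537: |R|=0.20124 <1
  x=-1.503: |R|=0.20294 <1
  x=-3.647: |R|=1.50944 >1
  x=-3.561: |R|=1.40173 >1
  x=-3.528: |R|=1.36162 >1
Stable set (-3.2000, 0).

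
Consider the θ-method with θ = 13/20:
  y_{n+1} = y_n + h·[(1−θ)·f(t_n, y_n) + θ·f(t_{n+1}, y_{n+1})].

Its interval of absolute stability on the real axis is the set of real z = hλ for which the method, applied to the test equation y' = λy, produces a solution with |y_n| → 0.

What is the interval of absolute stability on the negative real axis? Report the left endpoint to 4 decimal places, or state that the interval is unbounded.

On y'=λy, z=hλ:
  y_{n+1} = y_n + z·[7/20·y_n + 13/20·y_{n+1}] ⇒ (1 − 13/20z)y_{n+1} = (1 + 7/20z)y_n
  ⇒ R(z) = (1 + 7/20z)/(1 − 13/20z).

Find x<0 with |R(x)|<1.
x=-0.82: |R|=0.4651
x=-2: |R|=0.1304
x=-10: |R|=0.3333
x=-100: |R|=0.5152
θ=13/20≥1/2 ⇒ |1+7/20x|<|1−13/20x| ∀x<0 ⇒ unbounded interval.

unbounded; (−∞, 0).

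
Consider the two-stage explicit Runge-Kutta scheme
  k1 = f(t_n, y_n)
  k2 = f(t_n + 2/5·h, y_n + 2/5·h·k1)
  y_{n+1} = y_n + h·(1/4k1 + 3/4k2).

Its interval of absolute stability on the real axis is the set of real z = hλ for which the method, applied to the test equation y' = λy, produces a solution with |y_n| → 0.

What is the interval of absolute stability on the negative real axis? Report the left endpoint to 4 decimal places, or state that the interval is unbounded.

z∈(-3.3333,0).

Set f=λy, z=hλ:
  k1=λy_n ⇒ h·k1=z·y_n;  k2=λ(1+2/5z)y_n ⇒ h·k2=z(1+2/5z)y_n
  y_{n+1}/y_n = 1 + 1/4z + 3/4z(1+2/5z) = 1 + z + 3/10z²
  ⇒ R(z) = 1 + z + 3/10z².

Boundary: |R(x)|=1, x<0.
x=-1.08: |R|=0.2699
R=1: x+3/10x²=0 ⇒ x=−10/3=-3.3333; min R=1−1/(4·3/10)=0.1667>−1
Confirm numerically:
  x=-2.838: |R|=0.57827 <1
  x=-2.533: |R|=0.39183 <1
  x=-2.515: |R|=0.38257 <1
  x=-3.777: |R|=1.50272 >1
  x=-3.647: |R|=1.34318 >1
  x=-3.440: |R|=1.11008 >1
Interval (-3.3333, 0).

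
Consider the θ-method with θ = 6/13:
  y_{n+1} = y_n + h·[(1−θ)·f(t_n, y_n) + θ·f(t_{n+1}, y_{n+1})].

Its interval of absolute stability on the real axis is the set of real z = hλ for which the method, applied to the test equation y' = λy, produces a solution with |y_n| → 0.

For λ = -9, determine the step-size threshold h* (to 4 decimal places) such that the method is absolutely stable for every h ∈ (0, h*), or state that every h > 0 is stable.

(-26.0000,0); λ=-9 ⇒ h* = (26)/9 = 2.8889.

On y'=λy, z=hλ:
  y_{n+1} = y_n + z·[7/13·y_n + 6/13·y_{n+1}] ⇒ (1 − 6/13z)y_{n+1} = (1 + 7/13z)y_n
  Hence R(z) = (1 + 7/13z)/(1 − 6/13z).

Solve |R(x)|<1 on ℝ⁻.
x=-0.46: |R|=0.6206
R=−1: 1+7/13x = −1+6/13x ⇒ -1/13x=2 ⇒ x=2/(-1/13)=-26.0000
Confirm numerically:
  x=-22.687: |R|=0.97778 <1
  x=-20.330: |R|=0.95799 <1
  x=-16.461: |R|=0.91465 <1
  x=-26.160: |R|=1.00094 >1
  x=-26.111: |R|=1.00065 >1
So |R|<1 on (-26.0000, 0).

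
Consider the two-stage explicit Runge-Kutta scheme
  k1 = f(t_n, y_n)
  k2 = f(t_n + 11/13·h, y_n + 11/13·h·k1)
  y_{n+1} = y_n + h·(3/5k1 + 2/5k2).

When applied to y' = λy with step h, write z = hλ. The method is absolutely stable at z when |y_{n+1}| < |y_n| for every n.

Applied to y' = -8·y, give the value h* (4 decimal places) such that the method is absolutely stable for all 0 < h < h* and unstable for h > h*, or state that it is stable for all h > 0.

(-2.9545,0); λ=-8 ⇒ h* = (65/22)/8 = 0.3693.

On y'=λy, z=hλ:
  k1=λy_n ⇒ h·k1=z·y_n;  k2=λ(1+11/13z)y_n ⇒ h·k2=z(1+11/13z)y_n
  y_{n+1}/y_n = 1 + 3/5z + 2/5z(1+11/13z) = 1 + z + 22/65z²
  R(z) = 1 + z + 22/65z².

Find x<0 with |R(x)|<1.
x=-0.93: |R|=0.3627
R=1: x+22/65x²=0 ⇒ x=−65/22=-2.9545; min R=1−1/(4·22/65)=0.2614>−1
Confirm numerically:
  x=-2.537: |R|=0.64146 <1
  x=-2.498: |R|=0.61400 <1
  x=-2.181: |R|=0.42898 <1
  x=-3.538: |R|=1.69867 >1
  x=-3.503: |R|=1.65026 >1
Interval (-2.9545, 0).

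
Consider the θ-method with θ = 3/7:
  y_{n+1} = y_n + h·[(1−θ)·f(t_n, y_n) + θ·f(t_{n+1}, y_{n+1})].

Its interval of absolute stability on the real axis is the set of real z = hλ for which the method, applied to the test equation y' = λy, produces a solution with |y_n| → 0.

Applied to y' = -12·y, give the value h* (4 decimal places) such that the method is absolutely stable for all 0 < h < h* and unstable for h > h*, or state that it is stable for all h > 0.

(-14.0000,0); λ=-12 ⇒ h* = (14)/12 = 1.1667.

With y'=λy (z=hλ):
  y_{n+1} = y_n + z·[4/7·y_n + 3/7·y_{n+1}] ⇒ (1 − 3/7z)y_{n+1} = (1 + 4/7z)y_n
  ⇒ R(z) = (1 + 4/7z)/(1 − 3/7z).

Find x<0 with |R(x)|<1.
x=-0.81: |R|=0.3987
R=−1: 1+4/7x = −1+3/7x ⇒ -1/7x=2 ⇒ x=2/(-1/7)=-14.0000
Confirm numerically:
  x=-9.974: |R|=0.89096 <1
  x=-9.280: |R|=0.86452 <1
  x=-6.281: |R|=0.70131 <1
  x=-5.776: |R|=0.66195 <1
  x=-14.163: |R|=1.00329 >1
  x=-14.126: |R|=1.00255 >1
So |R|<1 on (-14.0000, 0).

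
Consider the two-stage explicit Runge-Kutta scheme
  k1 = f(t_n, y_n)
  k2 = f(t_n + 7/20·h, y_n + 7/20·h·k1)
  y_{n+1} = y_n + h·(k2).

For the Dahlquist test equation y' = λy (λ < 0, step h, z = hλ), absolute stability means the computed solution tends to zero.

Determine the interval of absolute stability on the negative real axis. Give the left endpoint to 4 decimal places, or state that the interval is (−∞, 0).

(-2.8571, 0).

Set f=λy, z=hλ:
  k1=λy_n ⇒ h·k1=z·y_n;  k2=λ(1+7/20z)y_n ⇒ h·k2=z(1+7/20z)y_n
  y_{n+1}/y_n = 1 + z(1+7/20z) = 1 + z + 7/20z²
  so R(z) = 1 + z + 7/20z².

Solve |R(x)|<1 on ℝ⁻.
x=-1.3: |R|=0.2915
R=1: x+7/20x²=0 ⇒ x=−20/7=-2.8571; min R=1−1/(4·7/20)=0.2857>−1
Confirm numerically:
  x=-2.648: |R|=0.80617 <1
  x=-2.646: |R|=0.80446 <1
  x=-2.515: |R|=0.69883 <1
  x=-1.564: |R|=0.29213 <1
  x=-3.151: |R|=1.32408 >1
  x=-3.059: |R|=1.21612 >1
  x=-2.914: |R|=1.05799 >1
So |R|<1 on (-2.8571, 0).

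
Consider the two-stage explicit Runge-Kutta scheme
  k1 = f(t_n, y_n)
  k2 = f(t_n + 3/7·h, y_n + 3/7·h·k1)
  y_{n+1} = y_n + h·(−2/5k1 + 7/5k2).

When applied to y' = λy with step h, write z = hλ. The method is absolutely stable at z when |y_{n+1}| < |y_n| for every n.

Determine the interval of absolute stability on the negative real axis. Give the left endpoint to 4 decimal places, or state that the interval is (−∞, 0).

z∈(-1.6667,0).

Set f=λy, z=hλ:
  k1=λy_n ⇒ h·k1=z·y_n;  k2=λ(1+3/7z)y_n ⇒ h·k2=z(1+3/7z)y_n
  y_{n+1}/y_n = 1 − 2/5z + 7/5z(1+3/7z) = 1 + z + 3/5z²
  ⇒ R(z) = 1 + z + 3/5z².

Find x<0 with |R(x)|<1.
x=-1.49: |R|=0.8421
R=1: x+3/5x²=0 ⇒ x=−5/3=-1.6667; min R=1−1/(4·3/5)=0.5833>−1
Confirm numerically:
  x=-1.501: |R|=0.85080 <1
  x=-1.337: |R|=0.73554 <1
  x=-0.867: |R|=0.58401 <1
  x=-0.757: |R|=0.58683 <1
  x=-1.803: |R|=1.14749 >1
  x=-1.771: |R|=1.11086 >1
Interval (-1.6667, 0).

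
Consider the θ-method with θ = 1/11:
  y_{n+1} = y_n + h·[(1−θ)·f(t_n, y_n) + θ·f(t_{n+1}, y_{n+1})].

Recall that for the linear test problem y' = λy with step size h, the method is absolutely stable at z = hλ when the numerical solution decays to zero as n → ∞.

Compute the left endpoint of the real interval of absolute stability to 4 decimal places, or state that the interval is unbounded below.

z* = -2.4444.

On y'=λy, z=hλ:
  y_{n+1} = y_n + z·[10/11·y_n + 1/11·y_{n+1}] ⇒ (1 − 1/11z)y_{n+1} = (1 + 10/11z)y_n
  ⇒ R(z) = (1 + 10/11z)/(1 − 1/11z).

Boundary: |R(x)|=1, x<0.
x=-0.56: |R|=0.4671
R=−1: 1+10/11x = −1+1/11x ⇒ -9/11x=2 ⇒ x=2/(-9/11)=-2.4444
Confirm numerically:
  x=-1.676: |R|=0.45440 <1
  x=-1.489: |R|=0.31147 <1
  x=-1.228: |R|=0.10468 <1
  x=-2.646: |R|=1.13293 >1
  x=-2.611: |R|=1.11013 >1
So |R|<1 on (-2.4444, 0).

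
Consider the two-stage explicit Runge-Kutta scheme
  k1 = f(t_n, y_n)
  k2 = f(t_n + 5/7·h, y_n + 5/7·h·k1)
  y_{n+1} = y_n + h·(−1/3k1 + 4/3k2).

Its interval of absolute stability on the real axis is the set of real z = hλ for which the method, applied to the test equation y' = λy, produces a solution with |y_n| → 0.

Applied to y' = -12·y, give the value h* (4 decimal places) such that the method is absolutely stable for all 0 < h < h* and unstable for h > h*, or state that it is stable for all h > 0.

With y'=λy (z=hλ):
  k1=λy_n ⇒ h·k1=z·y_n;  k2=λ(1+5/7z)y_n ⇒ h·k2=z(1+5/7z)y_n
  y_{n+1}/y_n = 1 − 1/3z + 4/3z(1+5/7z) = 1 + z + 20/21z²
  Hence R(z) = 1 + z + 20/21z².

Solve |R(x)|<1 on ℝ⁻.
x=-0.31: |R|=0.7815
R=1: x+20/21x²=0 ⇒ x=−21/20=-1.0500; min R=1−1/(4·20/21)=0.7375>−1
Confirm numerically:
  x=-0.844: |R|=0.83442 <1
  x=-0.832: |R|=0.82726 <1
  x=-0.556: |R|=0.73842 <1
  x=-1.535: |R|=1.70902 >1
  x=-1.290: |R|=1.29486 >1
  x=-1.124: |R|=1.07922 >1
So |R|<1 on (-1.0500, 0).

(-1.0500,0); λ=-12 ⇒ h* = (21/20)/12 = 0.0875.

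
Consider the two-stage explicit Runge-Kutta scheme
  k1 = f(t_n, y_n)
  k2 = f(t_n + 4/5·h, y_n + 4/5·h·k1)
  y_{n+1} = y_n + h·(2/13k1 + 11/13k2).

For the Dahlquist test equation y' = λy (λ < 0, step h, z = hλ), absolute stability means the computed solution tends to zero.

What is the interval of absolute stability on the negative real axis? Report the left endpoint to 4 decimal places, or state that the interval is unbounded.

On y'=λy, z=hλ:
  k1=λy_n ⇒ h·k1=z·y_n;  k2=λ(1+4/5z)y_n ⇒ h·k2=z(1+4/5z)y_n
  y_{n+1}/y_n = 1 + 2/13z + 11/13z(1+4/5z) = 1 + z + 44/65z²
  Hence R(z) = 1 + z + 44/65z².

Find x<0 with |R(x)|<1.
x=-1.04: |R|=0.6922
R=1: x+44/65x²=0 ⇒ x=−65/44=-1.4773; min R=1−1/(4·44/65)=0.6307>−1
Confirm numerically:
  x=-1.439: |R|=0.96272 <1
  x=-0.912: |R|=0.65103 <1
  x=-0.886: |R|=0.64538 <1
  x=-0.722: |R|=0.63087 <1
  x=-2.067: |R|=1.82515 >1
  x=-1.518: |R|=1.04185 >1
Stable set (-1.4773, 0).

z∈(-1.4773,0).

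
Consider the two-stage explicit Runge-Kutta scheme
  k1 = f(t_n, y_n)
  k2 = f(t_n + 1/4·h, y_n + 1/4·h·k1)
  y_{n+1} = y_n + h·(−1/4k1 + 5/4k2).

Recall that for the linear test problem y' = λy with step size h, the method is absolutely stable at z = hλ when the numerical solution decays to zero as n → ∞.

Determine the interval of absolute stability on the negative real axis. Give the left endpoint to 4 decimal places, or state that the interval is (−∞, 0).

(-3.2000, 0).

With y'=λy (z=hλ):
  k1=λy_n ⇒ h·k1=z·y_n;  k2=λ(1+1/4z)y_n ⇒ h·k2=z(1+1/4z)y_n
  y_{n+1}/y_n = 1 − 1/4z + 5/4z(1+1/4z) = 1 + z + 5/16z²
  Hence R(z) = 1 + z + 5/16z².

Find x<0 with |R(x)|<1.
x=-1.35: |R|=0.2195
R=1: x+5/16x²=0 ⇒ x=−16/5=-3.2000; min R=1−1/(4·5/16)=0.2000>−1
Confirm numerically:
  x=-3.115: |R|=0.91726 <1
  x=-2.512: |R|=0.45992 <1
  x=-2.375: |R|=0.38770 <1
  x=-3.748: |R|=1.64185 >1
  x=-3.722: |R|=1.60715 >1
  x=-3.495: |R|=1.32220 >1
Interval (-3.2000, 0).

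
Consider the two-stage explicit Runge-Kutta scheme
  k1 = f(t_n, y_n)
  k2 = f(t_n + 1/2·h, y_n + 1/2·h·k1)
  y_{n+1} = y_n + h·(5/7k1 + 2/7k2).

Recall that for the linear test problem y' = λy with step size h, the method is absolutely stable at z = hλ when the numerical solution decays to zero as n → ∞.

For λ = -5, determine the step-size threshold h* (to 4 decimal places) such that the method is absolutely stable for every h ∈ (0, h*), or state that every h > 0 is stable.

Set f=λy, z=hλ:
  k1=λy_n ⇒ h·k1=z·y_n;  k2=λ(1+1/2z)y_n ⇒ h·k2=z(1+1/2z)y_n
  y_{n+1}/y_n = 1 + 5/7z + 2/7z(1+1/2z) = 1 + z + 1/7z²
  so R(z) = 1 + z + 1/7z².

Need |R(x)|<1, x<0.
x=-1.02: |R|=0.1286
R=1: x+1/7x²=0 ⇒ x=−7=-7.0000; min R=1−1/(4·1/7)=-0.7500>−1
Confirm numerically:
  x=-6.294: |R|=0.36521 <1
  x=-4.922: |R|=0.46113 <1
  x=-3.982: |R|=0.71681 <1
  x=-2.820: |R|=0.68394 <1
  x=-7.394: |R|=1.41618 >1
  x=-7.378: |R|=1.39841 >1
Stable set (-7.0000, 0).

(-7.0000,0); λ=-5 ⇒ h* = (7)/5 = 1.4000.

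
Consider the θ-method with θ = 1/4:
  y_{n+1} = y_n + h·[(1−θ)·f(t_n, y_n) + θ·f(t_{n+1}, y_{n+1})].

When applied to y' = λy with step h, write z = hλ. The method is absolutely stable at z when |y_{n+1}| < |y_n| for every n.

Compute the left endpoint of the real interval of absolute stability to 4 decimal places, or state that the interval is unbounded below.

left endpoint -4.0000.

On y'=λy, z=hλ:
  y_{n+1} = y_n + z·[3/4·y_n + 1/4·y_{n+1}] ⇒ (1 − 1/4z)y_{n+1} = (1 + 3/4z)y_n
  ⇒ R(z) = (1 + 3/4z)/(1 − 1/4z).

Find x<0 with |R(x)|<1.
x=-1.77: |R|=0.2270
R=−1: 1+3/4x = −1+1/4x ⇒ -1/2x=2 ⇒ x=2/(-1/2)=-4.0000
Confirm numerically:
  x=-3.757: |R|=0.93735 <1
  x=-3.463: |R|=0.85609 <1
  x=-2.967: |R|=0.70346 <1
  x=-2.570: |R|=0.56469 <1
  x=-4.463: |R|=1.10942 >1
  x=-4.318: |R|=1.07646 >1
  x=-4.317: |R|=1.07623 >1
Stable set (-4.0000, 0).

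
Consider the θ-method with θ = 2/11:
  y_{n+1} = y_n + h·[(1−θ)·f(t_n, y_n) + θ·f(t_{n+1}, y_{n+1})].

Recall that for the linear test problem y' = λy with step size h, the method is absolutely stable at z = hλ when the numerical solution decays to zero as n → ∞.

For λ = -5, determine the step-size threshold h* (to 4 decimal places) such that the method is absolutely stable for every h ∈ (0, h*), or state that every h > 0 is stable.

With y'=λy (z=hλ):
  y_{n+1} = y_n + z·[9/11·y_n + 2/11·y_{n+1}] ⇒ (1 − 2/11z)y_{n+1} = (1 + 9/11z)y_n
  R(z) = (1 + 9/11z)/(1 − 2/11z).

Find x<0 with |R(x)|<1.
x=-0.85: |R|=0.2638
R=−1: 1+9/11x = −1+2/11x ⇒ -7/11x=2 ⇒ x=2/(-7/11)=-3.1429
Confirm numerically:
  x=-2.698: |R|=0.81008 <1
  x=-2.565: |R|=0.74923 <1
  x=-2.420: |R|=0.68056 <1
  x=-1.427: |R|=0.13303 <1
  x=-3.499: |R|=1.13852 >1
  x=-3.463: |R|=1.12501 >1
Interval (-3.1429, 0).

(-3.1429,0); λ=-5 ⇒ h* = (22/7)/5 = 0.6286.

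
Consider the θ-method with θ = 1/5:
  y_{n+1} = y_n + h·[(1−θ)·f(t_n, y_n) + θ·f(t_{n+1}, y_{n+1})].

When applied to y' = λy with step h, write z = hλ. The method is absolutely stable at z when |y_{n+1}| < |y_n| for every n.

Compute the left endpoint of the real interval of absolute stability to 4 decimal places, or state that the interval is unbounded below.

Test eqn y'=λy, z=hλ:
  y_{n+1} = y_n + z·[4/5·y_n + 1/5·y_{n+1}] ⇒ (1 − 1/5z)y_{n+1} = (1 + 4/5z)y_n
  so R(z) = (1 + 4/5z)/(1 − 1/5z).

Boundary: |R(x)|=1, x<0.
x=-1.6: |R|=0.2121
R=−1: 1+4/5x = −1+1/5x ⇒ -3/5x=2 ⇒ x=2/(-3/5)=-3.3333
Confirm numerically:
  x=-2.972: |R|=0.86402 <1
  x=-2.927: |R|=0.84622 <1
  x=-2.766: |R|=0.78084 <1
  x=-1.923: |R|=0.38885 <1
  x=-3.778: |R|=1.15197 >1
  x=-3.600: |R|=1.09302 >1
Interval (-3.3333, 0).

z* = -3.3333.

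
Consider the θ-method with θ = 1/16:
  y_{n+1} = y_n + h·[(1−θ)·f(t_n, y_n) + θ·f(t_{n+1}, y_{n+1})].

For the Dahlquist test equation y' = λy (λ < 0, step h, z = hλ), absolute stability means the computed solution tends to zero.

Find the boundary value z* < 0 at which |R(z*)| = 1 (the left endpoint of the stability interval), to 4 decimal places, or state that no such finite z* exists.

z* = -2.2857.

Test eqn y'=λy, z=hλ:
  y_{n+1} = y_n + z·[15/16·y_n + 1/16·y_{n+1}] ⇒ (1 − 1/16z)y_{n+1} = (1 + 15/16z)y_n
  ⇒ R(z) = (1 + 15/16z)/(1 − 1/16z).

Need |R(x)|<1, x<0.
x=-1.7: |R|=0.5367
R=−1: 1+15/16x = −1+1/16x ⇒ -7/8x=2 ⇒ x=2/(-7/8)=-2.2857
Confirm numerically:
  x=-2.001: |R|=0.77857 <1
  x=-1.936: |R|=0.72703 <1
  x=-1.433: |R|=0.31521 <1
  x=-2.850: |R|=1.41910 >1
  x=-2.584: |R|=1.22471 >1
Interval (-2.2857, 0).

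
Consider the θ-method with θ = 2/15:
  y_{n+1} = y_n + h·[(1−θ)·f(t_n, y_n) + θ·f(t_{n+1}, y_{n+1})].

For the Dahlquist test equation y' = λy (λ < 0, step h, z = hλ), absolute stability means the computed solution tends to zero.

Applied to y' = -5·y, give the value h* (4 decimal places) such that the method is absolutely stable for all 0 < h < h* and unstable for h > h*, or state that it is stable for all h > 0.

Test eqn y'=λy, z=hλ:
  y_{n+1} = y_n + z·[13/15·y_n + 2/15·y_{n+1}] ⇒ (1 − 2/15z)y_{n+1} = (1 + 13/15z)y_n
  R(z) = (1 + 13/15z)/(1 − 2/15z).

Boundary: |R(x)|=1, x<0.
x=-1.57: |R|=0.2982
R=−1: 1+13/15x = −1+2/15x ⇒ -11/15x=2 ⇒ x=2/(-11/15)=-2.7273
Confirm numerically:
  x=-2.474: |R|=0.86034 <1
  x=-2.028: |R|=0.59635 <1
  x=-1.933: |R|=0.53689 <1
  x=-1.927: |R|=0.53310 <1
  x=-2.854: |R|=1.06732 >1
  x=-2.771: |R|=1.02342 >1
Interval (-2.7273, 0).

(-2.7273,0); λ=-5 ⇒ h* = (30/11)/5 = 0.5455.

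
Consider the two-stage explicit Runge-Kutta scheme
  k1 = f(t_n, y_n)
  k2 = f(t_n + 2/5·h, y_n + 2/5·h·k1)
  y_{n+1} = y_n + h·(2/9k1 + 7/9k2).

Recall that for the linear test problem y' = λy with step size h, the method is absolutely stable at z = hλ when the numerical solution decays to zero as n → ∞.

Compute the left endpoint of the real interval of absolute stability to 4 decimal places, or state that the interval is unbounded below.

left endpoint -3.2143.

With y'=λy (z=hλ):
  k1=λy_n ⇒ h·k1=z·y_n;  k2=λ(1+2/5z)y_n ⇒ h·k2=z(1+2/5z)y_n
  y_{n+1}/y_n = 1 + 2/9z + 7/9z(1+2/5z) = 1 + z + 14/45z²
  so R(z) = 1 + z + 14/45z².

Need |R(x)|<1, x<0.
x=-0.81: |R|=0.3941
R=1: x+14/45x²=0 ⇒ x=−45/14=-3.2143; min R=1−1/(4·14/45)=0.1964>−1
Confirm numerically:
  x=-3.141: |R|=0.92839 <1
  x=-3.125: |R|=0.91319 <1
  x=-2.523: |R|=0.45739 <1
  x=-3.521: |R|=1.33598 >1
  x=-3.496: |R|=1.30640 >1
  x=-3.419: |R|=1.21775 >1
Interval (-3.2143, 0).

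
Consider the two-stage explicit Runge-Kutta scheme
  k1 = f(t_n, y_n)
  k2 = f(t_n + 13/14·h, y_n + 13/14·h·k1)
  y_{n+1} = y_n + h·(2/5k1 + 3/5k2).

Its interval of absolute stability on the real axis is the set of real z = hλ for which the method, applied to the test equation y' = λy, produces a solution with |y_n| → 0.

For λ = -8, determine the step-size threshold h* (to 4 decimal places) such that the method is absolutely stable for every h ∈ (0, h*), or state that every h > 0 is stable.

On y'=λy, z=hλ:
  k1=λy_n ⇒ h·k1=z·y_n;  k2=λ(1+13/14z)y_n ⇒ h·k2=z(1+13/14z)y_n
  y_{n+1}/y_n = 1 + 2/5z + 3/5z(1+13/14z) = 1 + z + 39/70z²
  ⇒ R(z) = 1 + z + 39/70z².

Find x<0 with |R(x)|<1.
x=-1.57: |R|=0.8033
R=1: x+39/70x²=0 ⇒ x=−70/39=-1.7949; min R=1−1/(4·39/70)=0.5513>−1
Confirm numerically:
  x=-1.453: |R|=0.72325 <1
  x=-1.444: |R|=0.71772 <1
  x=-1.088: |R|=0.57151 <1
  x=-2.204: |R|=1.50239 >1
  x=-1.848: |R|=1.05470 >1
So |R|<1 on (-1.7949, 0).

(-1.7949,0); λ=-8 ⇒ h* = (70/39)/8 = 0.2244.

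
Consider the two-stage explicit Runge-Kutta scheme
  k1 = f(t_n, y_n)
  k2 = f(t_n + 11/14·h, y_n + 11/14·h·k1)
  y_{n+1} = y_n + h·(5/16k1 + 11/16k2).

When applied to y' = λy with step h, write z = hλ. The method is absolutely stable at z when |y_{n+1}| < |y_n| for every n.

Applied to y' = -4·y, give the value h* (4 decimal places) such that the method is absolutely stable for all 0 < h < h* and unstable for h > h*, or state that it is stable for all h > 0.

Set f=λy, z=hλ:
  k1=λy_n ⇒ h·k1=z·y_n;  k2=λ(1+11/14z)y_n ⇒ h·k2=z(1+11/14z)y_n
  y_{n+1}/y_n = 1 + 5/16z + 11/16z(1+11/14z) = 1 + z + 121/224z²
  Hence R(z) = 1 + z + 121/224z².

Need |R(x)|<1, x<0.
x=-0.54: |R|=0.6175
R=1: x+121/224x²=0 ⇒ x=−224/121=-1.8512; min R=1−1/(4·121/224)=0.5372>−1
Confirm numerically:
  x=-1.701: |R|=0.86195 <1
  x=-1.653: |R|=0.82299 <1
  x=-1.268: |R|=0.60051 <1
  x=-2.319: |R|=1.58595 >1
  x=-2.009: |R|=1.17120 >1
Stable set (-1.8512, 0).

(-1.8512,0); λ=-4 ⇒ h* = (224/121)/4 = 0.4628.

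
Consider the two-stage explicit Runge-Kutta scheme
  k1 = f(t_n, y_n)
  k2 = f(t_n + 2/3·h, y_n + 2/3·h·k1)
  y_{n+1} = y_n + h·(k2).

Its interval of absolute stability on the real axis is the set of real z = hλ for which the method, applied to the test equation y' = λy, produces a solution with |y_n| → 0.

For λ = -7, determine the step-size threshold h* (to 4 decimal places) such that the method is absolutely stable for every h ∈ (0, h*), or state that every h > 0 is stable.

Test eqn y'=λy, z=hλ:
  k1=λy_n ⇒ h·k1=z·y_n;  k2=λ(1+2/3z)y_n ⇒ h·k2=z(1+2/3z)y_n
  y_{n+1}/y_n = 1 + z(1+2/3z) = 1 + z + 2/3z²
  R(z) = 1 + z + 2/3z².

Boundary: |R(x)|=1, x<0.
x=-1.3: |R|=0.8267
R=1: x+2/3x²=0 ⇒ x=−3/2=-1.5000; min R=1−1/(4·2/3)=0.6250>−1
Confirm numerically:
  x=-0.877: |R|=0.63575 <1
  x=-0.802: |R|=0.62680 <1
  x=-0.601: |R|=0.63980 <1
  x=-1.930: |R|=1.55327 >1
  x=-1.905: |R|=1.51435 >1
  x=-1.595: |R|=1.10102 >1
Stable set (-1.5000, 0).

(-1.5000,0); λ=-7 ⇒ h* = (3/2)/7 = 0.2143.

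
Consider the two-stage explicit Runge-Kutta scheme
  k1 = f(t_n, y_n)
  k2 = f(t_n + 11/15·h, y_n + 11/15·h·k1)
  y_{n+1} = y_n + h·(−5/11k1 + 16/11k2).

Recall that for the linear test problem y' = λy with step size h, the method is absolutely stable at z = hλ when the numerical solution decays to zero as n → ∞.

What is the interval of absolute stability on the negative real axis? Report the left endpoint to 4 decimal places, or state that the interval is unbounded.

Test eqn y'=λy, z=hλ:
  k1=λy_n ⇒ h·k1=z·y_n;  k2=λ(1+11/15z)y_n ⇒ h·k2=z(1+11/15z)y_n
  y_{n+1}/y_n = 1 − 5/11z + 16/11z(1+11/15z) = 1 + z + 16/15z²
  Hence R(z) = 1 + z + 16/15z².

Need |R(x)|<1, x<0.
x=-1.63: |R|=2.2040
R=1: x+16/15x²=0 ⇒ x=−15/16=-0.9375; min R=1−1/(4·16/15)=0.7656>−1
Confirm numerically:
  x=-0.692: |R|=0.81879 <1
  x=-0.686: |R|=0.81597 <1
  x=-0.651: |R|=0.80105 <1
  x=-0.587: |R|=0.78054 <1
  x=-1.253: |R|=1.42168 >1
  x=-1.252: |R|=1.42000 >1
Interval (-0.9375, 0).

z∈(-0.9375,0).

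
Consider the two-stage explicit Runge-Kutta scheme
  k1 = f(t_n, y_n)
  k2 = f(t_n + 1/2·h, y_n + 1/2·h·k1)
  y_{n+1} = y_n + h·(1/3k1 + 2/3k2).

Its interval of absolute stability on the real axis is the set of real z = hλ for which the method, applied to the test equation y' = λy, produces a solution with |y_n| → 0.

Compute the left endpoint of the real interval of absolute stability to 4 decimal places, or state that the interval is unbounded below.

z* = -3.0000.

On y'=λy, z=hλ:
  k1=λy_n ⇒ h·k1=z·y_n;  k2=λ(1+1/2z)y_n ⇒ h·k2=z(1+1/2z)y_n
  y_{n+1}/y_n = 1 + 1/3z + 2/3z(1+1/2z) = 1 + z + 1/3z²
  R(z) = 1 + z + 1/3z².

Need |R(x)|<1, x<0.
x=-0.7: |R|=0.4633
R=1: x+1/3x²=0 ⇒ x=−3=-3.0000; min R=1−1/(4·1/3)=0.2500>−1
Confirm numerically:
  x=-2.350: |R|=0.49083 <1
  x=-2.036: |R|=0.34577 <1
  x=-1.249: |R|=0.27100 <1
  x=-3.306: |R|=1.33721 >1
  x=-3.249: |R|=1.26967 >1
  x=-3.171: |R|=1.18075 >1
Stable set (-3.0000, 0).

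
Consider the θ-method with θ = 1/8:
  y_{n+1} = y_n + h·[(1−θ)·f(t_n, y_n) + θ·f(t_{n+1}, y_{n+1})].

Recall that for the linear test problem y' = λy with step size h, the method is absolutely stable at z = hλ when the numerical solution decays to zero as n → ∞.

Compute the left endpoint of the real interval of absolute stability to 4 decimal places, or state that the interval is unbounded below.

Test eqn y'=λy, z=hλ:
  y_{n+1} = y_n + z·[7/8·y_n + 1/8·y_{n+1}] ⇒ (1 − 1/8z)y_{n+1} = (1 + 7/8z)y_n
  Hence R(z) = (1 + 7/8z)/(1 − 1/8z).

Need |R(x)|<1, x<0.
x=-1.45: |R|=0.2275
R=−1: 1+7/8x = −1+1/8x ⇒ -3/4x=2 ⇒ x=2/(-3/4)=-2.6667
Confirm numerically:
  x=-2.610: |R|=0.96795 <1
  x=-2.238: |R|=0.74878 <1
  x=-2.143: |R|=0.69023 <1
  x=-2.114: |R|=0.67214 <1
  x=-2.900: |R|=1.12844 >1
  x=-2.724: |R|=1.03208 >1
Interval (-2.6667, 0).

z* = -2.6667.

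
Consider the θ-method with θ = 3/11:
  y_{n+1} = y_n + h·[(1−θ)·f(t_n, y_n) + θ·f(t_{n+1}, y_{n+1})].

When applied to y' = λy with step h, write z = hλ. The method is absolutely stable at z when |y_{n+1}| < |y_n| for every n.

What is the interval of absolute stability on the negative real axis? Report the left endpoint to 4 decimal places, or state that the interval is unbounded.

Set f=λy, z=hλ:
  y_{n+1} = y_n + z·[8/11·y_n + 3/11·y_{n+1}] ⇒ (1 − 3/11z)y_{n+1} = (1 + 8/11z)y_n
  ⇒ R(z) = (1 + 8/11z)/(1 − 3/11z).

Solve |R(x)|<1 on ℝ⁻.
x=-0.79: |R|=0.3500
R=−1: 1+8/11x = −1+3/11x ⇒ -5/11x=2 ⇒ x=2/(-5/11)=-4.4000
Confirm numerically:
  x=-2.925: |R|=0.62705 <1
  x=-2.510: |R|=0.49002 <1
  x=-1.834: |R|=0.22252 <1
  x=-4.805: |R|=1.07968 >1
  x=-4.491: |R|=1.01859 >1
So |R|<1 on (-4.4000, 0).

(-4.4000, 0).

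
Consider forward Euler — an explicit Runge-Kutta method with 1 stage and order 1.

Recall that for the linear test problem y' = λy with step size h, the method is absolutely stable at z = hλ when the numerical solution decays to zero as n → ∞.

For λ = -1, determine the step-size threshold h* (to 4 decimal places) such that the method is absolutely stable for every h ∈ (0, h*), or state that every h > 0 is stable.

Set f=λy, z=hλ:
  order 1, 1-stage ⇒ R(z)=1+z
  (e.g. R(-0.99)=0.01000, |R|=0.01000)

Solve |R(x)|<1 on ℝ⁻.
x=-0.99: |R|=0.0100
|R(-1.66)|=0.6600 |R(-0.96)|=0.0400 |R(-0.62)|=0.3800
Bisect:
  x_lo=-2.6006 |R|=1.6006  x_hi=-0.0666 |R|=0.9334
  mid=-1.33360 |R|=0.33360 →hi
  mid=-1.96709 |R|=0.96709 →hi
  mid=-2.28384 |R|=1.28384 →lo
  mid=-2.12546 |R|=1.12546 →lo
  mid=-2.04628 |R|=1.04628 →lo
  mid=-2.00668 |R|=1.00668 →lo
  mid=-1.98689 |R|=0.98689 →hi
  mid=-1.99679 |R|=0.99679 →hi
  ...
  [-2.00003,-1.99988] ⇒ x*=-2.0000
So |R|<1 on (-2.0000, 0).

(-2.0000,0); λ=-1 ⇒ h* = 2.0000.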